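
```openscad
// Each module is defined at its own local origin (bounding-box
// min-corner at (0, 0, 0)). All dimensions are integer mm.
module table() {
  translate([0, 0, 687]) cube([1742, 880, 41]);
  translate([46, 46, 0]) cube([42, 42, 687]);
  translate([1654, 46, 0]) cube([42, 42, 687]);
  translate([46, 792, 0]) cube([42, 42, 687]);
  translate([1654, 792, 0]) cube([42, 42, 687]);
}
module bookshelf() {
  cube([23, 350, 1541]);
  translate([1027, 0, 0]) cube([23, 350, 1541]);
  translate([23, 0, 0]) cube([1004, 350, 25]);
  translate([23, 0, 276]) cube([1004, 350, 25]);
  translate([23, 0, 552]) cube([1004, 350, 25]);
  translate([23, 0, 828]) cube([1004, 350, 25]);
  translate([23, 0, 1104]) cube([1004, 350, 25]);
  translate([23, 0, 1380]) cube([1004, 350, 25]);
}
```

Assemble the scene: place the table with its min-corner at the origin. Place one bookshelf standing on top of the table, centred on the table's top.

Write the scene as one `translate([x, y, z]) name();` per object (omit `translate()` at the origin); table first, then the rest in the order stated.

table();
translate([346, 265, 728]) bookshelf();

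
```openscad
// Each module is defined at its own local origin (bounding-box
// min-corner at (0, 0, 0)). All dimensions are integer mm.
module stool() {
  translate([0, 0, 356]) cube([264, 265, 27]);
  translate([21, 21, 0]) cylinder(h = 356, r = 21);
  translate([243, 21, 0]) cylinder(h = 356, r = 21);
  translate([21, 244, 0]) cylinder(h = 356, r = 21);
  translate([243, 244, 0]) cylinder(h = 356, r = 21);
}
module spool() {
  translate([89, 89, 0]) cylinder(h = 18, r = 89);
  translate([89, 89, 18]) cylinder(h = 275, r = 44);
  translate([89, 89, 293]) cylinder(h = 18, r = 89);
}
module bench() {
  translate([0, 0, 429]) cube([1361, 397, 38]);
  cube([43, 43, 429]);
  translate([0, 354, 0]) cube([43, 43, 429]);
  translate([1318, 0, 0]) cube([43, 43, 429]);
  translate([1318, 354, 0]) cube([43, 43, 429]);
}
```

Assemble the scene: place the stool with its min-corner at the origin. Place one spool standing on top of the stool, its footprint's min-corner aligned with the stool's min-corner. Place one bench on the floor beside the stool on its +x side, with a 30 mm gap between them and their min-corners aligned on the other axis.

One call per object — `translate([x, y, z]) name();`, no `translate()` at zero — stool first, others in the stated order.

stool();
translate([0, 0, 383]) spool();
translate([294, 0, 0]) bench();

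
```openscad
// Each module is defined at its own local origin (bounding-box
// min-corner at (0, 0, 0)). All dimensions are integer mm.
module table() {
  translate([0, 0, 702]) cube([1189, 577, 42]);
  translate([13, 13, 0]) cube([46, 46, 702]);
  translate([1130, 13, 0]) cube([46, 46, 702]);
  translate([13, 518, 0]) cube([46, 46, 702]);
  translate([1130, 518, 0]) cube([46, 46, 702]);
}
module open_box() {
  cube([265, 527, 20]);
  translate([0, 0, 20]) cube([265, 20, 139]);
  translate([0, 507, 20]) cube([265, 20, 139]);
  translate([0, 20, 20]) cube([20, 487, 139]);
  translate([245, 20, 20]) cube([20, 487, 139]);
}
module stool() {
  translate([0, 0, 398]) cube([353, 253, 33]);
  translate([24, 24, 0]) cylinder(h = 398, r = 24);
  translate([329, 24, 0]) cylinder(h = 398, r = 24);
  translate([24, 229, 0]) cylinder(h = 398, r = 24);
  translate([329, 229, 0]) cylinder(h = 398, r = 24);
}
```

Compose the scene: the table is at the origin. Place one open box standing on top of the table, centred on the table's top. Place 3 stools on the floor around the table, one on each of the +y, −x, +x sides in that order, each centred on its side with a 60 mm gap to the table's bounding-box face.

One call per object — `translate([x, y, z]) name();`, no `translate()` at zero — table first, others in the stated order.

table();
translate([462, 25, 744]) open_box();
translate([418, 637, 0]) stool();
translate([-413, 162, 0]) stool();
translate([1249, 162, 0]) stool();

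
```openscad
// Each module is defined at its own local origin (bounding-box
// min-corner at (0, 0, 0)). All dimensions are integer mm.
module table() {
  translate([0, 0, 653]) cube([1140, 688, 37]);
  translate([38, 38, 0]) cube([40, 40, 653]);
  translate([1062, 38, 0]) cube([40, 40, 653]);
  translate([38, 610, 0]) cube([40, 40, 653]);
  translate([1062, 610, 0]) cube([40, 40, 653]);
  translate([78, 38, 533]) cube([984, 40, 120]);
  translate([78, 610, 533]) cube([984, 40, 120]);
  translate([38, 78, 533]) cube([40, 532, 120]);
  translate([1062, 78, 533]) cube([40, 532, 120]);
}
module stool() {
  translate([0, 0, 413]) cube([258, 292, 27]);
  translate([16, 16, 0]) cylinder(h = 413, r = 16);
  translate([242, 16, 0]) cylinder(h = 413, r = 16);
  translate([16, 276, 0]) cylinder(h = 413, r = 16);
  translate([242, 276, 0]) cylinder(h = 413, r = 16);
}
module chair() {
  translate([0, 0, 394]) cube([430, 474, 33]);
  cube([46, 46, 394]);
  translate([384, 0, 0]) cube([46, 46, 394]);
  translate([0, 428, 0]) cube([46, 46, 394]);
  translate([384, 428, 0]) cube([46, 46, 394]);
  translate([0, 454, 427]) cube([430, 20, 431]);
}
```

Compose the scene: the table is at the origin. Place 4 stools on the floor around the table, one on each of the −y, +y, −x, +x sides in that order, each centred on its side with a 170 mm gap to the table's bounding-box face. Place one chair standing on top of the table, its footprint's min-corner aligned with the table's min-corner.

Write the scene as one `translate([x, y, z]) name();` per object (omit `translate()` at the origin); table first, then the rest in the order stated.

table();
translate([441, -462, 0]) stool();
translate([441, 858, 0]) stool();
translate([-428, 198, 0]) stool();
translate([1310, 198, 0]) stool();
translate([0, 0, 690]) chair();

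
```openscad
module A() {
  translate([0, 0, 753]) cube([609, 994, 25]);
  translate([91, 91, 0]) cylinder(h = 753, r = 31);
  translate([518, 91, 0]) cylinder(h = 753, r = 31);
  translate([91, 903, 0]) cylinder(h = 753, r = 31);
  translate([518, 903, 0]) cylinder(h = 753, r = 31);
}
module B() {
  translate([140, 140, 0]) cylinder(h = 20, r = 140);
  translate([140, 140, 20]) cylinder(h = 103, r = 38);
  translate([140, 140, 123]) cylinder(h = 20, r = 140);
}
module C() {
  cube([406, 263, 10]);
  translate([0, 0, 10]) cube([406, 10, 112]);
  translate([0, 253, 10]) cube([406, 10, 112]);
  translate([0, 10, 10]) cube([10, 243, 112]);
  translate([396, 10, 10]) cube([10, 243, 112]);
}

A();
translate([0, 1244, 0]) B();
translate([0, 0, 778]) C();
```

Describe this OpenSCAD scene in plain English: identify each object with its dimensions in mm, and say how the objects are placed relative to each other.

A is a table with a 609×994 mm rectangular top, 25 mm thick, top surface at z = 778 mm, supported by four round legs of 62 mm diameter, each leg's bounding box inset 60 mm from the nearest pair of top edges, running from the floor.

B is a spool: two coaxial disc flanges of radius 140 mm and thickness 20 mm, joined by a core cylinder of radius 38 mm and height 103 mm. The lower flange rests on z = 0 and the three cylinders share a vertical axis.

C is an open storage box with external size 406×263×122 mm and wall thickness 10 mm (the base is also 10 mm thick). The base covers the whole footprint; the four walls stand on the base, with the y-facing walls full-width and the x-facing walls fitting between their inner faces.

The spool is on the floor beside the table on its +y side. The open box is on top of the table.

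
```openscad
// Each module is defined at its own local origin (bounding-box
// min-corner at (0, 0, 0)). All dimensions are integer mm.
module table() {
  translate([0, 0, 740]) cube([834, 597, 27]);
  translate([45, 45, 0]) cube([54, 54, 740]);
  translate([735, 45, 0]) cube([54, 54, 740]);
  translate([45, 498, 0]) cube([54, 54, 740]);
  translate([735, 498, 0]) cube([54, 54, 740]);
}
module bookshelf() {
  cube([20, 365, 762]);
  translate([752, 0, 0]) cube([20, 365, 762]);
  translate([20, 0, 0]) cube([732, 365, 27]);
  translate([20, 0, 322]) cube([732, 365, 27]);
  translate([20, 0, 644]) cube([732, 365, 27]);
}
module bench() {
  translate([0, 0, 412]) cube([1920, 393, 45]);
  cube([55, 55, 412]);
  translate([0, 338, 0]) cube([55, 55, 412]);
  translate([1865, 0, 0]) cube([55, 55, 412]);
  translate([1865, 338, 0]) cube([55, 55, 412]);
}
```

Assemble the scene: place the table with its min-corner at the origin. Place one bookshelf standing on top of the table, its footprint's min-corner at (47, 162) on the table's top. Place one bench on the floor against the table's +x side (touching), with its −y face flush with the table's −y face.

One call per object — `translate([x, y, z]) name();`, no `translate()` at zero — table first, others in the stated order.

table();
translate([47, 162, 767]) bookshelf();
translate([834, 0, 0]) bench();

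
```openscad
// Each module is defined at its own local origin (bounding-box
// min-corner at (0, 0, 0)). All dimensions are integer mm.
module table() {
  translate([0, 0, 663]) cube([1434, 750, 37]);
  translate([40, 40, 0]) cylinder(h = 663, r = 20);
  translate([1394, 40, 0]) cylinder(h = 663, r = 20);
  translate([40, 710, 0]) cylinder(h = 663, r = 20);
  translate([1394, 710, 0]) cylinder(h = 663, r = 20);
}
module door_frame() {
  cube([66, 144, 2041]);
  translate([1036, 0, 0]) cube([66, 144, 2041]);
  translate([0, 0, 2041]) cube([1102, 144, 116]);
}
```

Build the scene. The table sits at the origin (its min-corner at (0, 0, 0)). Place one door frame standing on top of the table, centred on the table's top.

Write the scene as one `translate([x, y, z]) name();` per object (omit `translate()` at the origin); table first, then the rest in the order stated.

table();
translate([166, 303, 700]) door_frame();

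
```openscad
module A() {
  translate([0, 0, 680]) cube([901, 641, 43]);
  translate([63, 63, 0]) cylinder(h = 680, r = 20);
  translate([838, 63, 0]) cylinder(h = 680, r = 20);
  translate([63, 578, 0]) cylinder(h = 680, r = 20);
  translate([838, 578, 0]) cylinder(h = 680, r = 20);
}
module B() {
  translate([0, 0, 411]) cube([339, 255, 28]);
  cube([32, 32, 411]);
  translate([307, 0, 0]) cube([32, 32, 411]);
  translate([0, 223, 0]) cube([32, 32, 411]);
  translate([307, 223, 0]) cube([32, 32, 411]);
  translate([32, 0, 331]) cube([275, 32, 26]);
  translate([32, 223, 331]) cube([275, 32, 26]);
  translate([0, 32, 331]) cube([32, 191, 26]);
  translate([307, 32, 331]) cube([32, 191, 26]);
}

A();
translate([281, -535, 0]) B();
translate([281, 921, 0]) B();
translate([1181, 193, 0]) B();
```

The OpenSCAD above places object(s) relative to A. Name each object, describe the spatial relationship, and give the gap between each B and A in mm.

A is a table. B is a stool. Three stools sit around the table at the −y, +y, +x sides. The gap between each stool and the table is 280 mm.

Each stool's nearest face is 280 mm from the table's bounding box.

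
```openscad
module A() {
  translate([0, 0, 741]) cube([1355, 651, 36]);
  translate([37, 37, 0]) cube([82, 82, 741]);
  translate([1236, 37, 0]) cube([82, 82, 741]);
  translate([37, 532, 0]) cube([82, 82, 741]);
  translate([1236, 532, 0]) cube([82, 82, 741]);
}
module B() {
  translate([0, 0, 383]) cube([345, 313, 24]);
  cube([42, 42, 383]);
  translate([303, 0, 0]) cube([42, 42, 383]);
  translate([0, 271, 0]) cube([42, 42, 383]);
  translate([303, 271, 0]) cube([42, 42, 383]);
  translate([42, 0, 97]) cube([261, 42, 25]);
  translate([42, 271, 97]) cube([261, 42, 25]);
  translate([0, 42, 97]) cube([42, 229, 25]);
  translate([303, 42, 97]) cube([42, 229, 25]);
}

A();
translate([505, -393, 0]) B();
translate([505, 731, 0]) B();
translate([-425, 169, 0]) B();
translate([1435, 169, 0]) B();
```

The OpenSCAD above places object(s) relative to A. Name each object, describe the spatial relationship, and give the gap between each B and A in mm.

Each stool's nearest face is 80 mm from the table's bounding box.

A is a table. B is a stool. Four stools sit around the table at the −y, +y, −x, +x sides. The gap between each stool and the table is 80 mm.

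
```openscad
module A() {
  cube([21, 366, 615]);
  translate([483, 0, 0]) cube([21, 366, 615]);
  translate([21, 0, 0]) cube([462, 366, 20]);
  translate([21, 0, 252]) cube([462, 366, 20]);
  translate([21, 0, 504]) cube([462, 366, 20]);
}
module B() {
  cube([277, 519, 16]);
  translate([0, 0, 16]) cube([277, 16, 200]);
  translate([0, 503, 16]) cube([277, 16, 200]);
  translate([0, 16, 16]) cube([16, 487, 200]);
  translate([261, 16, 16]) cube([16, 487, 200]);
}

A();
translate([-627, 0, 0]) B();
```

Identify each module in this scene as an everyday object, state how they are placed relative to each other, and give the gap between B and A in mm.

A is a bookshelf. B is an open box. The open box is on the floor beside the bookshelf on its −x side. The gap between the open box and the bookshelf is 350 mm.

The open box's nearest face is 350 mm from the bookshelf's −x face.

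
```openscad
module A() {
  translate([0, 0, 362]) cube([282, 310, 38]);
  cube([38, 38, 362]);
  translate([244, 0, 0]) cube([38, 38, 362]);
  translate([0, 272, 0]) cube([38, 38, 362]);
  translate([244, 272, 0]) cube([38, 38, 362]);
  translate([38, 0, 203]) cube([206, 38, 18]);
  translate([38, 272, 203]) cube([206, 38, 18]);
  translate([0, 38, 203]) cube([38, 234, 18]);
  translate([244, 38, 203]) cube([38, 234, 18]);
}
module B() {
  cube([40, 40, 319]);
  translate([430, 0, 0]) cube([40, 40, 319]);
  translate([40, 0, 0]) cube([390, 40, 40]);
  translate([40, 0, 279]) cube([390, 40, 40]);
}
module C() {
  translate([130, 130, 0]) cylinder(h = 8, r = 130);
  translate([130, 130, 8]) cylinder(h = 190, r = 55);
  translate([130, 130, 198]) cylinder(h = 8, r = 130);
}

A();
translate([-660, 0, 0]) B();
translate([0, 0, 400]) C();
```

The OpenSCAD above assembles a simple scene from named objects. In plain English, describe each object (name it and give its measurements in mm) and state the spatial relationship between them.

A is a four-legged stool. The seat is 282×310 mm, 38 mm thick, top at z = 400 mm. It stands on four square legs, each 38×38 mm in cross-section, from z = 0 to the seat underside, each flush with a corner of the seat. Four stretchers, 38 mm wide and 18 mm tall, connect adjacent legs with their undersides at z = 203 mm, each running between the inner faces of the legs it joins and aligned with the legs' outer faces on the other axis.

B is a rectangular picture frame lying in the x–z plane (depth along y). The opening is 390 mm wide (x) by 239 mm tall (z), surrounded by a border 40 mm wide on all four sides. The frame is 40 mm deep and is made of two full-height vertical stiles with two horizontal rails fitted between them.

C is a spool: two coaxial disc flanges of radius 130 mm and thickness 8 mm, joined by a core cylinder of radius 55 mm and height 190 mm. The lower flange rests on z = 0 and the three cylinders share a vertical axis.

The picture frame is on the floor beside the stool on its −x side. The spool is on top of the stool.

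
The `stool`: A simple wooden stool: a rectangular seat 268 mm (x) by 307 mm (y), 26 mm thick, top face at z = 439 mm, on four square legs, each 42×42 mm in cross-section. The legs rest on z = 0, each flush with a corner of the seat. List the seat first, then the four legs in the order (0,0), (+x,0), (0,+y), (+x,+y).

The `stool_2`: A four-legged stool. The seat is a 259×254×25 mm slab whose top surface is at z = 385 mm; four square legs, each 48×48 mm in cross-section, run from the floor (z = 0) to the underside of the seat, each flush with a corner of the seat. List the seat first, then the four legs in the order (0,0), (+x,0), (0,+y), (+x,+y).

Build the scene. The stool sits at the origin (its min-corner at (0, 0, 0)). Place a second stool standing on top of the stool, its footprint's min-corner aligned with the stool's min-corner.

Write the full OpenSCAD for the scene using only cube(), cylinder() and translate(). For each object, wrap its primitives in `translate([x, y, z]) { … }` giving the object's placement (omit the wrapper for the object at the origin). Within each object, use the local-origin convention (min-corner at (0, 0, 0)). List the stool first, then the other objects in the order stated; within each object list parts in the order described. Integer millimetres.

translate([0, 0, 413]) cube([268, 307, 26]);
cube([42, 42, 413]);
translate([226, 0, 0]) cube([42, 42, 413]);
translate([0, 265, 0]) cube([42, 42, 413]);
translate([226, 265, 0]) cube([42, 42, 413]);
translate([0, 0, 439]) {
  translate([0, 0, 360]) cube([259, 254, 25]);
  cube([48, 48, 360]);
  translate([211, 0, 0]) cube([48, 48, 360]);
  translate([0, 206, 0]) cube([48, 48, 360]);
  translate([211, 206, 0]) cube([48, 48, 360]);
}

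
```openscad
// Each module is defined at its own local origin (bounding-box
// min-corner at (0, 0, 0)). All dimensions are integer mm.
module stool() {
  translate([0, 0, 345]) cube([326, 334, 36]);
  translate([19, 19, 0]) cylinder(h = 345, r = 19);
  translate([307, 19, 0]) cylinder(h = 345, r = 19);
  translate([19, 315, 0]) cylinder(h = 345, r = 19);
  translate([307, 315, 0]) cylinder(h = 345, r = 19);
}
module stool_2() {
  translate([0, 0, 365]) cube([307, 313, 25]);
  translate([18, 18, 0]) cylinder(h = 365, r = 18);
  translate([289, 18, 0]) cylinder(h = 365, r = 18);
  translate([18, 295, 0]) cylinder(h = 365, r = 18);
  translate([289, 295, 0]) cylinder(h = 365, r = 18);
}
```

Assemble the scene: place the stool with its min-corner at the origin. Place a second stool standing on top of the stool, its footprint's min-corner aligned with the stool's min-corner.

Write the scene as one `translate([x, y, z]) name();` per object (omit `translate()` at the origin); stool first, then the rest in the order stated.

stool();
translate([0, 0, 381]) stool_2();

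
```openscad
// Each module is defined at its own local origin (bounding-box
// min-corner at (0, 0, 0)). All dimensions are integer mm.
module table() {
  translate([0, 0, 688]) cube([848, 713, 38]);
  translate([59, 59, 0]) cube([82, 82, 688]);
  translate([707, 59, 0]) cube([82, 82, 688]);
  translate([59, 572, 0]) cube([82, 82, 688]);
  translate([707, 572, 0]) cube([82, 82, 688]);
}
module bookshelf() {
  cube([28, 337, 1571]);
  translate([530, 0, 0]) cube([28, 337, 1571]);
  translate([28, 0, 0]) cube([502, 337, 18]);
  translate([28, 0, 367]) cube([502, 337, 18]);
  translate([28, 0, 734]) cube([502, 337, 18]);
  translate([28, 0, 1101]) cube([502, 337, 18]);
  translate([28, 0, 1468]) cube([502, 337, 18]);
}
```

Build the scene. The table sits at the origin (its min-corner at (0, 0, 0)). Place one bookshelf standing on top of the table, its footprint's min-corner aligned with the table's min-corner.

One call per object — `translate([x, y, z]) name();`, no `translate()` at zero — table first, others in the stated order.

table();
translate([0, 0, 726]) bookshelf();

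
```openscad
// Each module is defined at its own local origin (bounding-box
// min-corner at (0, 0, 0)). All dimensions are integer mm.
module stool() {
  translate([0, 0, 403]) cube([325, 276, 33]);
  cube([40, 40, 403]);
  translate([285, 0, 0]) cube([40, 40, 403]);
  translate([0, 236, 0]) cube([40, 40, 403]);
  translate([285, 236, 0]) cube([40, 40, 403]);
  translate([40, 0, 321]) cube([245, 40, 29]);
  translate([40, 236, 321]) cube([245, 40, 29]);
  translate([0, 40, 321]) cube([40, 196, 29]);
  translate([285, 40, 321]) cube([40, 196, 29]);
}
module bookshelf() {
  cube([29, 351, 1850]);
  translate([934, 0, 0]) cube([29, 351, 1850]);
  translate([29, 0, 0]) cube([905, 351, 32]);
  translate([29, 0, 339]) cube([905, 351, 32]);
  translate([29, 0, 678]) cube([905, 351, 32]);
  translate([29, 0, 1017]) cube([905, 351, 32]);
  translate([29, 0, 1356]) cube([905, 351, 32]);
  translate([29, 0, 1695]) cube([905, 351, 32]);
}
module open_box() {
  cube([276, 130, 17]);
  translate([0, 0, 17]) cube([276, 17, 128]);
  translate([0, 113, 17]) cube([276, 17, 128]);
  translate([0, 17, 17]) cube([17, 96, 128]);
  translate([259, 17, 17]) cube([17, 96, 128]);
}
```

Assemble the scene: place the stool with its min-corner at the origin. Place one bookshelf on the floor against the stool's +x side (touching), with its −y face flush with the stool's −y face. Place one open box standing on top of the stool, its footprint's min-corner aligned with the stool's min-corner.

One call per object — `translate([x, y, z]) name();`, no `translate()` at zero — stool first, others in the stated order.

stool();
translate([325, 0, 0]) bookshelf();
translate([0, 0, 436]) open_box();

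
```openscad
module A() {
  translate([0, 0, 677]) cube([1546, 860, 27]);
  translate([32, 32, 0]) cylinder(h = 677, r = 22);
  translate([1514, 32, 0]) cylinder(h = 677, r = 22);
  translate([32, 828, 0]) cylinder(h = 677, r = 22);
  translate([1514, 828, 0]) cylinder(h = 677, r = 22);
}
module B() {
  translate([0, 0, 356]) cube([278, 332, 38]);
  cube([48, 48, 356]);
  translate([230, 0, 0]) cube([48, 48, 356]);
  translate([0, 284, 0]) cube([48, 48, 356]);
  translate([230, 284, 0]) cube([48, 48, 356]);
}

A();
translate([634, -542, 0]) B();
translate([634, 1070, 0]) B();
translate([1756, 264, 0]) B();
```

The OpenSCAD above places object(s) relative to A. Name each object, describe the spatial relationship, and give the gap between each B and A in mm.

A is a table. B is a stool. Three stools sit around the table at the −y, +y, +x sides. The gap between each stool and the table is 210 mm.

Each stool's nearest face is 210 mm from the table's bounding box.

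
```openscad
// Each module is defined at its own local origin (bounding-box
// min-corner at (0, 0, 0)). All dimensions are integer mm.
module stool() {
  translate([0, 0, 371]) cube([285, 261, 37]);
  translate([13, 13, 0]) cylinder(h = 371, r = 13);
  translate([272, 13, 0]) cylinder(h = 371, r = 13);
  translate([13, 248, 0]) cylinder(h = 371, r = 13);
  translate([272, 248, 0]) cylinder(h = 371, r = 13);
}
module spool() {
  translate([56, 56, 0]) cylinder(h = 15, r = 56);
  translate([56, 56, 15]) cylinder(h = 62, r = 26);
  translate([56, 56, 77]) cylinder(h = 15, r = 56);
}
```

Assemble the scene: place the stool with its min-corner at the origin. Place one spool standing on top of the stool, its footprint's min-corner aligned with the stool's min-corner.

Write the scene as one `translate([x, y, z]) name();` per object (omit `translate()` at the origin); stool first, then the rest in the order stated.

stool();
translate([0, 0, 408]) spool();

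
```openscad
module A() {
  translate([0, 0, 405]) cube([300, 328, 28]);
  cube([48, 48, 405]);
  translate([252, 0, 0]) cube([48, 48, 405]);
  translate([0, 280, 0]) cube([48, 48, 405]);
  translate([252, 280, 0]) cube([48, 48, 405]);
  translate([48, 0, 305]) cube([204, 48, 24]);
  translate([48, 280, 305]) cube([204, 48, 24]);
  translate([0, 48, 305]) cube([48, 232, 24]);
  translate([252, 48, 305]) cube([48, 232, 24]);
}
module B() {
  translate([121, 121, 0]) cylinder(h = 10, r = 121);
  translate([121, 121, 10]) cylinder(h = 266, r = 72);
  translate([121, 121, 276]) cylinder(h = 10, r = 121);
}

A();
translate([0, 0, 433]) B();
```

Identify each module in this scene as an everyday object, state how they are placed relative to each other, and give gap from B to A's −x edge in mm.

A is a stool. B is a spool. The spool is on top of the stool. The gap from the spool to the stool's −x edge is 0 mm.

The spool's min-x is at 0; the stool's min-x is 0; gap = 0 mm.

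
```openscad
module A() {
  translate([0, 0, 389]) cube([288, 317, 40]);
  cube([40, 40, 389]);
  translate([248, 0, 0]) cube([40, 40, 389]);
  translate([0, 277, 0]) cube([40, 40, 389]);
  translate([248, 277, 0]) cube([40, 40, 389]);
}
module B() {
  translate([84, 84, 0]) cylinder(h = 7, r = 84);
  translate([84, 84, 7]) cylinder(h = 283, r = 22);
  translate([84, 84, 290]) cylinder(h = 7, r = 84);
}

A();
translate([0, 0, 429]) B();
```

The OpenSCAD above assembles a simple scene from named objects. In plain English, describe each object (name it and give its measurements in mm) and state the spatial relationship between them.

A is a four-legged stool. The seat is a 288×317×40 mm slab whose top surface is at z = 429 mm; four square legs, each 40×40 mm in cross-section, run from the floor (z = 0) to the underside of the seat, each flush with a corner of the seat.

B is a spool: two coaxial disc flanges of radius 84 mm and thickness 7 mm, joined by a core cylinder of radius 22 mm and height 283 mm. The lower flange rests on z = 0 and the three cylinders share a vertical axis.

The spool is on top of the stool.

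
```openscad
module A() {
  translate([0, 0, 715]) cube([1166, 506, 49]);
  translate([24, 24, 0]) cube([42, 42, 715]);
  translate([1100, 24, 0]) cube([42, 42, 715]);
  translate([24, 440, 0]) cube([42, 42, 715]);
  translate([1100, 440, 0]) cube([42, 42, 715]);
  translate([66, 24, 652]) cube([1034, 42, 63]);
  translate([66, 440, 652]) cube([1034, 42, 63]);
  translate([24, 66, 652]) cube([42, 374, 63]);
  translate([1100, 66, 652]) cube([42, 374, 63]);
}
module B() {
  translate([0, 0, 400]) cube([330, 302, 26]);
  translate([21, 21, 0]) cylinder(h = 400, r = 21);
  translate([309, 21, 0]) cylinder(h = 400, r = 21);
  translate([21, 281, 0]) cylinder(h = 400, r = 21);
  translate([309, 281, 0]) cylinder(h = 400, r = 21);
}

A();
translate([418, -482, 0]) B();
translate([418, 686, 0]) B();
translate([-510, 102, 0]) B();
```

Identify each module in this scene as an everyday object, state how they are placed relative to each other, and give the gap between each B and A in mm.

A is a table. B is a stool. Three stools sit around the table at the −y, +y, −x sides. The gap between each stool and the table is 180 mm.

Each stool's nearest face is 180 mm from the table's bounding box.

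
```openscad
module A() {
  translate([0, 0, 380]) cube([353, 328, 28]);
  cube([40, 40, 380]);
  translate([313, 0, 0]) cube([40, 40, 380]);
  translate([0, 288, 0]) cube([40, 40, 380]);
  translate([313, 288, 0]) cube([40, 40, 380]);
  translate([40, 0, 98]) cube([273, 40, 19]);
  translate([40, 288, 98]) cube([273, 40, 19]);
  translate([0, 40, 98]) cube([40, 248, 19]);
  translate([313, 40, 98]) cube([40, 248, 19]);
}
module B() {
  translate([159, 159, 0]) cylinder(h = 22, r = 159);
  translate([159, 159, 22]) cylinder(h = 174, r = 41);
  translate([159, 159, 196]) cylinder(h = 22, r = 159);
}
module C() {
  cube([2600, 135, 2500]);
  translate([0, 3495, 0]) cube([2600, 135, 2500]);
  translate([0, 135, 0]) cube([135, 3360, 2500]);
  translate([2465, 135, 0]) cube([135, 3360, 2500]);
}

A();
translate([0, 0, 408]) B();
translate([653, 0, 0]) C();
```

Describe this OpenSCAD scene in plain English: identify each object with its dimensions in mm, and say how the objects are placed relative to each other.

A is a four-legged stool. The seat is 353×328 mm, 28 mm thick, top at z = 408 mm. It stands on four square legs, each 40×40 mm in cross-section, from z = 0 to the seat underside, each flush with a corner of the seat. Four stretchers, 40 mm wide and 19 mm tall, connect adjacent legs with their undersides at z = 98 mm, each running between the inner faces of the legs it joins and aligned with the legs' outer faces on the other axis.

B is a spool: two coaxial disc flanges of radius 159 mm and thickness 22 mm, joined by a core cylinder of radius 41 mm and height 174 mm. The lower flange rests on z = 0 and the three cylinders share a vertical axis.

C is the wall frame of a small rectangular building: four walls, each 2500 mm tall and 135 mm thick, enclosing a footprint 2600 mm (x) by 3630 mm (y) outside-to-outside, with no floor or roof. The front and back walls (the −y and +y sides) span the full width; the two side walls fit between them.

The spool is on top of the stool. The house frame is on the floor beside the stool on its +x side.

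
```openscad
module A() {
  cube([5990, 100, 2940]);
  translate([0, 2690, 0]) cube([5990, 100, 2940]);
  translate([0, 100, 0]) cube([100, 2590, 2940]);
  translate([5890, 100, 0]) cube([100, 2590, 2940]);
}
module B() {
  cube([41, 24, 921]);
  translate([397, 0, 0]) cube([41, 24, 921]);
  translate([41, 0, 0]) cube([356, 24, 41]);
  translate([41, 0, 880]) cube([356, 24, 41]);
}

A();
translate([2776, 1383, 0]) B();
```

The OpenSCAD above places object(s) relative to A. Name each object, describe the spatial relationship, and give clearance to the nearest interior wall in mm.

A is a house frame. B is a picture frame. The picture frame sits inside the house frame, centred. The clearance to the nearest interior wall is 1283 mm.

Clearances: x = 2676, y = 1283; minimum 1283 mm.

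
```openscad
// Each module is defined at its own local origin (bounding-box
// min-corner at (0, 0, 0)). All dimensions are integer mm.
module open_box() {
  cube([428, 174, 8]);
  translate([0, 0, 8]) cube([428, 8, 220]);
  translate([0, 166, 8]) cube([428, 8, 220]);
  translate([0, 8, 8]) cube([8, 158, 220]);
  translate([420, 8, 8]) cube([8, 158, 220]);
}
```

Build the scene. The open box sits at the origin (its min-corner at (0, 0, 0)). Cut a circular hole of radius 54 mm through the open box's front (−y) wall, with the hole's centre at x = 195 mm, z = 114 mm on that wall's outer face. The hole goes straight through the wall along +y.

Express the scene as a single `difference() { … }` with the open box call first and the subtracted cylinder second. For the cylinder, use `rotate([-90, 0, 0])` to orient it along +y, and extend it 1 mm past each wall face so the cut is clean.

difference() {
  open_box();
  translate([195, -1, 114]) rotate([-90, 0, 0]) cylinder(h = 10, r = 54);
}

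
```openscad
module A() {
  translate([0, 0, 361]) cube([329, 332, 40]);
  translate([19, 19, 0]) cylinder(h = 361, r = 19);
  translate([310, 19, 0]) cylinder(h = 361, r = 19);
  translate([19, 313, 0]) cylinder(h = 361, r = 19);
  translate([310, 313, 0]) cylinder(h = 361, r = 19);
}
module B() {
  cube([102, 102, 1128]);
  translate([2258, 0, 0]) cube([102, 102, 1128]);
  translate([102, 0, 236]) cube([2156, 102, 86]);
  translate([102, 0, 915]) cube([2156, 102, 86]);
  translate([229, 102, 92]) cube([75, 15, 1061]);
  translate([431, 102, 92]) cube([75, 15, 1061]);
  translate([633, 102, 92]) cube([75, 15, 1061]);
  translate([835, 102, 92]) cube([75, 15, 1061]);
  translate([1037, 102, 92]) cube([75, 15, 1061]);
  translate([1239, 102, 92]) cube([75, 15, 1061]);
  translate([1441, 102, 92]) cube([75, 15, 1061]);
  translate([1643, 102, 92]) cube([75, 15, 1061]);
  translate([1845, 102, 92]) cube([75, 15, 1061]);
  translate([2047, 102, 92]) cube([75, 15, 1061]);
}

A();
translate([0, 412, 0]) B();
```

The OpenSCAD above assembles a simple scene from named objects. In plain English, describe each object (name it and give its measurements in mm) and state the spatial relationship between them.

A is a four-legged stool. The seat is 329×332 mm, 40 mm thick, top at z = 401 mm. It stands on four round legs, each 38 mm in diameter, from z = 0 to the seat underside, each leg's axis is inset half a diameter from the nearest pair of seat edges (so the leg's bounding box is flush with the corner).

B is a fence section. Two 102×102 mm posts, 1128 mm tall, stand on the floor with a clear span of 2156 mm between their inner faces. Two horizontal rails of 102×86 mm section span the gap between the posts with their undersides at z = 236 mm and z = 915 mm, flush with the posts' −y face. 10 pickets, each 75 mm wide, 15 mm thick and 1061 mm tall, are fixed to the +y face of the rails with their bottoms at z = 92 mm, evenly spaced across the span with equal gaps (rounded down to the nearest mm) at the −x end and between each pair — any rounding remainder accumulates at the +x end.

The fence section is on the floor beside the stool on its +y side.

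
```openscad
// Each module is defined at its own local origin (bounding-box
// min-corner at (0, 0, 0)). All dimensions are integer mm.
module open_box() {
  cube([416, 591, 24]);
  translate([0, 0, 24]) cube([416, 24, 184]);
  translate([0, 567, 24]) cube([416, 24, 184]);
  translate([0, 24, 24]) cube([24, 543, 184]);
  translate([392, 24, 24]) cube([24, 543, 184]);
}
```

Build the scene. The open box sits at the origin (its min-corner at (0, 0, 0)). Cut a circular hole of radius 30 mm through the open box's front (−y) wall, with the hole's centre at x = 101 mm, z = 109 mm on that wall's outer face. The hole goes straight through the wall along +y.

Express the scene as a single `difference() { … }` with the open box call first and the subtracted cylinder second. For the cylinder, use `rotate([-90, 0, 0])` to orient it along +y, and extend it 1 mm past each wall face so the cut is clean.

difference() {
  open_box();
  translate([101, -1, 109]) rotate([-90, 0, 0]) cylinder(h = 26, r = 30);
}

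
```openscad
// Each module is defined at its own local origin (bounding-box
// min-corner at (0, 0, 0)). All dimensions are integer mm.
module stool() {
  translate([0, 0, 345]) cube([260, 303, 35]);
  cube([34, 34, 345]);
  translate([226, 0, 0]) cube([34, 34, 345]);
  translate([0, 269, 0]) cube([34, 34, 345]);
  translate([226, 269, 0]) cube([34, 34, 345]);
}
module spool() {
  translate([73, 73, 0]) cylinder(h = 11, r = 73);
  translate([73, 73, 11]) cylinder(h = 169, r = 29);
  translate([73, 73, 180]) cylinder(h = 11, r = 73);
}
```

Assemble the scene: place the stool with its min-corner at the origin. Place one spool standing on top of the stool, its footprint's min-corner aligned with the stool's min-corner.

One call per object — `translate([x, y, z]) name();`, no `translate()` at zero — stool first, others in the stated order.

stool();
translate([0, 0, 380]) spool();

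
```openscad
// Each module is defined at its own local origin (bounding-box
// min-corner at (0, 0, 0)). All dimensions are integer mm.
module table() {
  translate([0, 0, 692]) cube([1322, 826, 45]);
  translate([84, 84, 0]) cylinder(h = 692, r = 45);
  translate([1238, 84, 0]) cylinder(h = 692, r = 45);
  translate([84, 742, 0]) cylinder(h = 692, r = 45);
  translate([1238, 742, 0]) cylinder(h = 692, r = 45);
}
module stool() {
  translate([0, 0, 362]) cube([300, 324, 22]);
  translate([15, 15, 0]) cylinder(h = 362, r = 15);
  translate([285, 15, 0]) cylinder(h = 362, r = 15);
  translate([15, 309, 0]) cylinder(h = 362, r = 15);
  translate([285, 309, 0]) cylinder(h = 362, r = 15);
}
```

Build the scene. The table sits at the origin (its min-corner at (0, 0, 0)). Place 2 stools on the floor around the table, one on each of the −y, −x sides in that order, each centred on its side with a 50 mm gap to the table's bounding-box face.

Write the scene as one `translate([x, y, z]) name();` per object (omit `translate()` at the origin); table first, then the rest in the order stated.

table();
translate([511, -374, 0]) stool();
translate([-350, 251, 0]) stool();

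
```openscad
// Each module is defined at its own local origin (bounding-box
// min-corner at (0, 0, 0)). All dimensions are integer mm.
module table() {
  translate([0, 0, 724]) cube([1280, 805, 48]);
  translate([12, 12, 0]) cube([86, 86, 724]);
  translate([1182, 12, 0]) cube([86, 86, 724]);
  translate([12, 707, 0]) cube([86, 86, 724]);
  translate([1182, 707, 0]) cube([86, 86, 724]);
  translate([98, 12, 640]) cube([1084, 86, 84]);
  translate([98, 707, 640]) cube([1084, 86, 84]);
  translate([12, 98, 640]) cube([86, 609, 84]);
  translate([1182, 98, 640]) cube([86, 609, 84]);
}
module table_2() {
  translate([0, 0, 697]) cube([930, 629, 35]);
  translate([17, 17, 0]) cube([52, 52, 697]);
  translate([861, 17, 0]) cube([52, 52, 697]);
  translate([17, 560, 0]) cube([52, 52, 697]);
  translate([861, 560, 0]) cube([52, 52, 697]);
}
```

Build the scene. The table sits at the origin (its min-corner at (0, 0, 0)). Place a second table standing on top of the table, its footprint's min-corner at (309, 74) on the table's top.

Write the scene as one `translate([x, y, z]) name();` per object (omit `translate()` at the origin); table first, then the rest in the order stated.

table();
translate([309, 74, 772]) table_2();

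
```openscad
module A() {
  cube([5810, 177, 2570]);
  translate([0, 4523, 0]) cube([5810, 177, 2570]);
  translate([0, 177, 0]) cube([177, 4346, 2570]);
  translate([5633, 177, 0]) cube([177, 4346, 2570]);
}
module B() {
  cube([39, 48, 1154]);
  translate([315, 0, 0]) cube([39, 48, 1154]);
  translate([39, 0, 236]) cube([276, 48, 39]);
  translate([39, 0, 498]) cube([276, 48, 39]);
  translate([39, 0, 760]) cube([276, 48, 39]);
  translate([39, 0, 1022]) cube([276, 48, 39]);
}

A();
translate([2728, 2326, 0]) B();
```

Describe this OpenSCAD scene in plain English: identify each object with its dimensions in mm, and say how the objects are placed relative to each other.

A is a box-shaped house frame (walls only): outside footprint 5810×4700 mm, wall height 2570 mm, wall thickness 177 mm. The two y-facing walls run the full x-width; the two x-facing walls fit between the inner faces of the y-facing walls.

B is a wooden ladder with two side rails of 39×48 mm section and 1154 mm height, set 354 mm apart overall. Between them run 4 rectangular rungs (48 mm deep, 39 mm thick), front faces flush with the rails' −y face. The bottom of the first rung is 236 mm above the floor and each subsequent rung is 262 mm higher than the one below.

The ladder sits inside the house frame, centred.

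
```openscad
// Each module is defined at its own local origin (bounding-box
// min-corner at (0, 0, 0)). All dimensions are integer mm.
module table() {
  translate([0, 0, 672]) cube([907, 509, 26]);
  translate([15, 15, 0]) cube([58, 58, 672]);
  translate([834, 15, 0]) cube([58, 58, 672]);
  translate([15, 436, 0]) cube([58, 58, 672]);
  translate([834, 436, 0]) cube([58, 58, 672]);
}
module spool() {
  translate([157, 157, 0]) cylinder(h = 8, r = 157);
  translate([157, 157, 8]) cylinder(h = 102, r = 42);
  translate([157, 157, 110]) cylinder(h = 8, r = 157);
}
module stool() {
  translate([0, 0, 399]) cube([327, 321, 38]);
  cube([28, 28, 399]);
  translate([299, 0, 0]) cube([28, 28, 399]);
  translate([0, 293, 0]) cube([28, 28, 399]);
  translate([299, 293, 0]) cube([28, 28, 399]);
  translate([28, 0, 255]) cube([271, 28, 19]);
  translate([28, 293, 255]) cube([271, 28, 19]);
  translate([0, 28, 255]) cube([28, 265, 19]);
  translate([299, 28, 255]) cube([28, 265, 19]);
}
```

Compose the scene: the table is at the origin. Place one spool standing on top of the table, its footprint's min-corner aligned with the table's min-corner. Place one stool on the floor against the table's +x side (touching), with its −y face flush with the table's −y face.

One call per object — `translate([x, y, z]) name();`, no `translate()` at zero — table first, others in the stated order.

table();
translate([0, 0, 698]) spool();
translate([907, 0, 0]) stool();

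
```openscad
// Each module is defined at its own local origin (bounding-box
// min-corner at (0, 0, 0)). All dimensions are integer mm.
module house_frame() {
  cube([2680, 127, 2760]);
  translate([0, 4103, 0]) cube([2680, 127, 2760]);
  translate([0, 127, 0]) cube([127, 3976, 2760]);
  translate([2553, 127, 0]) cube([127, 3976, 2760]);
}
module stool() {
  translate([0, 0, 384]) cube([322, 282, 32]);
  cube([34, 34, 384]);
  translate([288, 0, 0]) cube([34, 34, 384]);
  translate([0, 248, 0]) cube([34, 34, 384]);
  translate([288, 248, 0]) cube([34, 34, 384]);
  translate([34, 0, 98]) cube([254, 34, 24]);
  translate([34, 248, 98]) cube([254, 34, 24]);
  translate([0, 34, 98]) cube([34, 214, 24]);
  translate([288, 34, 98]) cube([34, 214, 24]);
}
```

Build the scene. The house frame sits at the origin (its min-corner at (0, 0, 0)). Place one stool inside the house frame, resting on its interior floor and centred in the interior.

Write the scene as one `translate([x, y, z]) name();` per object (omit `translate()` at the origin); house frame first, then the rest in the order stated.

house_frame();
translate([1179, 1974, 0]) stool();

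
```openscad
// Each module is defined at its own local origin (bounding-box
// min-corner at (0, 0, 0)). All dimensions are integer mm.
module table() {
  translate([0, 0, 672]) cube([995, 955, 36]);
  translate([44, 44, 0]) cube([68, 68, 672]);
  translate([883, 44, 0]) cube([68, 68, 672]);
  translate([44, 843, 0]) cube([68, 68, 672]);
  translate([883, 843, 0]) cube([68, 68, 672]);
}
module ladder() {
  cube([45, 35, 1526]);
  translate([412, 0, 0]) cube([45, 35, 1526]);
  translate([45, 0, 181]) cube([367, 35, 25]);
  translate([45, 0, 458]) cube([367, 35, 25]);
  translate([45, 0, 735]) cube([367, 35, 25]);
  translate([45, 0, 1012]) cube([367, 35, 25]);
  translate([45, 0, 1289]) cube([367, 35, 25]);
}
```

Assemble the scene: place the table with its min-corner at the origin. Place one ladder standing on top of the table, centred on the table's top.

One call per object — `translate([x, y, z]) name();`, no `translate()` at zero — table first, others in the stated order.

table();
translate([269, 460, 708]) ladder();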